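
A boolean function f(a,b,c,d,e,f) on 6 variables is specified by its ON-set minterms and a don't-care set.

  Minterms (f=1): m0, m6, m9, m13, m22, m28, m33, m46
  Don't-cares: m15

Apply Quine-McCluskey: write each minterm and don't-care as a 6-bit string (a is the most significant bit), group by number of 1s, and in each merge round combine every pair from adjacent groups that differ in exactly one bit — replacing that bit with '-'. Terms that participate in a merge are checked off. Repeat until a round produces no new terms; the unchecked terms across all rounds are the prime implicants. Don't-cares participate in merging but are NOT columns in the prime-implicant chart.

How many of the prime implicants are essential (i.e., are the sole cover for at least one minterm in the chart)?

size-2^0 implicants → 000000  000110(✓)  001001(✓)  001101(✓)  001111(✓)  010110(✓)  011100  100001  101110
size-2^1 implicants → 0-0110  001-01  0011-1
Unchecked terms (primes): 0-0110, 000000, 001-01, 0011-1, 011100, 100001, 101110
Minterm coverage:
  m0 ⊆ 000000 [E]
  m6 ⊆ 0-0110 [E]
  m9 ⊆ 001-01 [E]
  m13 ⊆ 001-01,0011-1
  m22 ⊆ 0-0110 [E]
  m28 ⊆ 011100 [E]
  m33 ⊆ 100001 [E]
  m46 ⊆ 101110 [E]
E = {0-0110, 000000, 001-01, 011100, 100001, 101110}

6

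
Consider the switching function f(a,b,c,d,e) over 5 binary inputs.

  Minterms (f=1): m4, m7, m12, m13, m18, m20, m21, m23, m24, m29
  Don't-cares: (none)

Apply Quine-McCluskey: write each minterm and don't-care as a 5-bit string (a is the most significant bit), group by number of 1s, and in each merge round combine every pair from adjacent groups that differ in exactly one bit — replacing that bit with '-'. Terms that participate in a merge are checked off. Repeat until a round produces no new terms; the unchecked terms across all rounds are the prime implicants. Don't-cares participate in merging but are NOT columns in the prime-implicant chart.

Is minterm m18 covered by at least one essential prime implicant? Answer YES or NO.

Round 0: 00100✓ 00111✓ 01100✓ 01101✓ 10010 10100✓ 10101✓ 10111✓ 11000 11101✓
Round 1: -0100 -0111 -1101 0-100 0110- 1-101 101-1 1010-
PIs = {-0100, -0111, -1101, 0-100, 0110-, 1-101, 10010, 101-1, 1010-, 11000}
Coverage chart:
  m4: -0100,0-100
  m7: -0111 ←essential
  m12: 0-100,0110-
  m13: -1101,0110-
  m18: 10010 ←essential
  m20: -0100,1010-
  m21: 1-101,101-1,1010-
  m23: -0111,101-1
  m24: 11000 ←essential
  m29: -1101,1-101
Essential: -0111, 10010, 11000

YES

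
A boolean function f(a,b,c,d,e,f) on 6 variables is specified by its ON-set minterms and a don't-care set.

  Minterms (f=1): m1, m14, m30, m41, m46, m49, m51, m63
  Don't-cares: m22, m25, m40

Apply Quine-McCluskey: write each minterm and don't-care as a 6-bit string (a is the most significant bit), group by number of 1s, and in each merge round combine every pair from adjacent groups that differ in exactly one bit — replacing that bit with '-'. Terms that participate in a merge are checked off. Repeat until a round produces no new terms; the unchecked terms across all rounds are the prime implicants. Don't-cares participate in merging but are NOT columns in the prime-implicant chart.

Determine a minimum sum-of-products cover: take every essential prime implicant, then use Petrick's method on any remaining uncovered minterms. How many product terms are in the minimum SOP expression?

size-2^0 implicants → 000001  001110(✓)  010110(✓)  011001  011110(✓)  101000(✓)  101001(✓)  101110(✓)  110001(✓)  110011(✓)  111111
size-2^1 implicants → -01110  0-1110  01-110  10100-  1100-1
Unchecked terms (primes): -01110, 0-1110, 000001, 01-110, 011001, 10100-, 1100-1, 111111
Minterm coverage:
  m1 ⊆ 000001 [E]
  m14 ⊆ -01110,0-1110
  m30 ⊆ 0-1110,01-110
  m41 ⊆ 10100- [E]
  m46 ⊆ -01110 [E]
  m49 ⊆ 1100-1 [E]
  m51 ⊆ 1100-1 [E]
  m63 ⊆ 111111 [E]
E = {-01110, 000001, 10100-, 1100-1, 111111}
Petrick residual → 0-1110
Cover = b'cdef' + a'cdef' + a'b'c'd'e'f + ab'cd'e' + abc'd'f + abcdef  |cover|=6

6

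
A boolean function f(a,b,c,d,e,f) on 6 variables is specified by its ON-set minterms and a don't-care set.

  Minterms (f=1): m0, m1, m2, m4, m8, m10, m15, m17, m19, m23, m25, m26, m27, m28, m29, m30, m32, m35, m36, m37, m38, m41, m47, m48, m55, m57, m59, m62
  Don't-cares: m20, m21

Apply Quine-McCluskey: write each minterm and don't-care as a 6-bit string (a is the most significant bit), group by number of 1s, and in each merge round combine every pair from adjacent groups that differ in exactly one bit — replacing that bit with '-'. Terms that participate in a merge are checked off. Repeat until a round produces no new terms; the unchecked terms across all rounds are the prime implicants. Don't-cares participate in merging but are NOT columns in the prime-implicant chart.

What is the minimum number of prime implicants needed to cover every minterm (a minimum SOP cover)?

size-2^0 implicants → 000000(✓)  000001(✓)  000010(✓)  000100(✓)  001000(✓)  001010(✓)  001111(✓)  010001(✓)  010011(✓)  010100(✓)  010101(✓)  010111(✓)  011001(✓)  011010(✓)  011011(✓)  011100(✓)  011101(✓)  011110(✓)  100000(✓)  100011  100100(✓)  100101(✓)  100110(✓)  101001(✓)  101111(✓)  110000(✓)  110111(✓)  111001(✓)  111011(✓)  111110(✓)
size-2^1 implicants → -00000(✓)  -00100(✓)  -01111  -10111  -11001(✓)  -11011(✓)  -11110  0-0001  0-0100  0-1010  00-000(✓)  00-010(✓)  000-00(✓)  0000-0(✓)  00000-  0010-0(✓)  01-001(✓)  01-011(✓)  01-100(✓)  01-101(✓)  010-01(✓)  010-11(✓)  0100-1(✓)  0101-1(✓)  01010-(✓)  011-01(✓)  011-10  0110-1(✓)  01101-  0111-0  01110-(✓)  1-0000  1-1001  100-00(✓)  1001-0  10010-  1110-1(✓)
size-2^2 implicants → -00-00  -110-1  00-0-0  01--01  01-0-1  01-10-  010--1
Unchecked terms (primes): -00-00, -01111, -10111, -110-1, -11110, 0-0001, 0-0100, 0-1010, 00-0-0, 00000-, 01--01, 01-0-1, 01-10-, 010--1, 011-10, 01101-, 0111-0, 1-0000, 1-1001, 100011, 1001-0, 10010-
Minterm coverage:
  m0 ⊆ -00-00,00-0-0,00000-
  m1 ⊆ 0-0001,00000-
  m2 ⊆ 00-0-0 [E]
  m4 ⊆ -00-00,0-0100
  m8 ⊆ 00-0-0 [E]
  m10 ⊆ 0-1010,00-0-0
  m15 ⊆ -01111 [E]
  m17 ⊆ 0-0001,01--01,01-0-1,010--1
  m19 ⊆ 01-0-1,010--1
  m23 ⊆ -10111,010--1
  m25 ⊆ -110-1,01--01,01-0-1
  m26 ⊆ 0-1010,011-10,01101-
  m27 ⊆ -110-1,01-0-1,01101-
  m28 ⊆ 01-10-,0111-0
  m29 ⊆ 01--01,01-10-
  m30 ⊆ -11110,011-10,0111-0
  m32 ⊆ -00-00,1-0000
  m35 ⊆ 100011 [E]
  m36 ⊆ -00-00,1001-0,10010-
  m37 ⊆ 10010- [E]
  m38 ⊆ 1001-0 [E]
  m41 ⊆ 1-1001 [E]
  m47 ⊆ -01111 [E]
  m48 ⊆ 1-0000 [E]
  m55 ⊆ -10111 [E]
  m57 ⊆ -110-1,1-1001
  m59 ⊆ -110-1 [E]
  m62 ⊆ -11110 [E]
E = {-01111, -10111, -110-1, -11110, 00-0-0, 1-0000, 1-1001, 100011, 1001-0, 10010-}
Petrick residual → -00-00, 0-0001, 0-1010, 01-0-1, 01-10-
Cover = b'c'e'f' + b'cdef + bc'def + bcd'f + bcdef' + a'c'd'e'f + a'cd'ef' + a'b'd'f' + a'bd'f + a'bde' + ac'd'e'f' + acd'e'f + ab'c'd'ef + ab'c'df' + ab'c'de'  |cover|=15

15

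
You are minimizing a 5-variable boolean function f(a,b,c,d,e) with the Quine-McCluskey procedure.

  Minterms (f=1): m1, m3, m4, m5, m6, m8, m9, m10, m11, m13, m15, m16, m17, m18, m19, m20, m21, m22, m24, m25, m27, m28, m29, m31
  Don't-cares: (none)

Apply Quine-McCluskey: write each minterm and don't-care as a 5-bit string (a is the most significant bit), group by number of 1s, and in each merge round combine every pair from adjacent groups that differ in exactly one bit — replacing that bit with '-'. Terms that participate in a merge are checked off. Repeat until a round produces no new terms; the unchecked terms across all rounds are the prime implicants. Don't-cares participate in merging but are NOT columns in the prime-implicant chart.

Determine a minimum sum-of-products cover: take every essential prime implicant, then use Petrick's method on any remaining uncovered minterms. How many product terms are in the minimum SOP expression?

size-2^0 implicants → 00001(✓)  00011(✓)  00100(✓)  00101(✓)  00110(✓)  01000(✓)  01001(✓)  01010(✓)  01011(✓)  01101(✓)  01111(✓)  10000(✓)  10001(✓)  10010(✓)  10011(✓)  10100(✓)  10101(✓)  10110(✓)  11000(✓)  11001(✓)  11011(✓)  11100(✓)  11101(✓)  11111(✓)
size-2^1 implicants → -0001(✓)  -0011(✓)  -0100(✓)  -0101(✓)  -0110(✓)  -1000(✓)  -1001(✓)  -1011(✓)  -1101(✓)  -1111(✓)  0-001(✓)  0-011(✓)  0-101(✓)  00-01(✓)  000-1(✓)  001-0(✓)  0010-(✓)  01-01(✓)  01-11(✓)  010-0(✓)  010-1(✓)  0100-(✓)  0101-(✓)  011-1(✓)  1-000(✓)  1-001(✓)  1-011(✓)  1-100(✓)  1-101(✓)  10-00(✓)  10-01(✓)  10-10(✓)  100-0(✓)  100-1(✓)  1000-(✓)  1001-(✓)  101-0(✓)  1010-(✓)  11-00(✓)  11-01(✓)  11-11(✓)  110-1(✓)  1100-(✓)  111-1(✓)  1110-(✓)
size-2^2 implicants → --001(✓)  --011(✓)  --101(✓)  -0-01(✓)  -00-1(✓)  -01-0  -010-  -1-01(✓)  -1-11(✓)  -10-1(✓)  -100-  -11-1(✓)  0--01(✓)  0-0-1(✓)  01--1(✓)  010--  1--00(✓)  1--01(✓)  1-0-1(✓)  1-00-(✓)  1-10-(✓)  10--0  10-0-(✓)  100--  11--1(✓)  11-0-(✓)
size-2^3 implicants → ---01  --0-1  -1--1  1--0-
Unchecked terms (primes): ---01, --0-1, -01-0, -010-, -1--1, -100-, 010--, 1--0-, 10--0, 100--
Minterm coverage:
  m1 ⊆ ---01,--0-1
  m3 ⊆ --0-1 [E]
  m4 ⊆ -01-0,-010-
  m5 ⊆ ---01,-010-
  m6 ⊆ -01-0 [E]
  m8 ⊆ -100-,010--
  m9 ⊆ ---01,--0-1,-1--1,-100-,010--
  m10 ⊆ 010-- [E]
  m11 ⊆ --0-1,-1--1,010--
  m13 ⊆ ---01,-1--1
  m15 ⊆ -1--1 [E]
  m16 ⊆ 1--0-,10--0,100--
  m17 ⊆ ---01,--0-1,1--0-,100--
  m18 ⊆ 10--0,100--
  m19 ⊆ --0-1,100--
  m20 ⊆ -01-0,-010-,1--0-,10--0
  m21 ⊆ ---01,-010-,1--0-
  m22 ⊆ -01-0,10--0
  m24 ⊆ -100-,1--0-
  m25 ⊆ ---01,--0-1,-1--1,-100-,1--0-
  m27 ⊆ --0-1,-1--1
  m28 ⊆ 1--0- [E]
  m29 ⊆ ---01,-1--1,1--0-
  m31 ⊆ -1--1 [E]
E = {--0-1, -01-0, -1--1, 010--, 1--0-}
Petrick residual → ---01, 10--0
Cover = d'e + c'e + b'ce' + be + a'bc' + ad' + ab'e'  |cover|=7

7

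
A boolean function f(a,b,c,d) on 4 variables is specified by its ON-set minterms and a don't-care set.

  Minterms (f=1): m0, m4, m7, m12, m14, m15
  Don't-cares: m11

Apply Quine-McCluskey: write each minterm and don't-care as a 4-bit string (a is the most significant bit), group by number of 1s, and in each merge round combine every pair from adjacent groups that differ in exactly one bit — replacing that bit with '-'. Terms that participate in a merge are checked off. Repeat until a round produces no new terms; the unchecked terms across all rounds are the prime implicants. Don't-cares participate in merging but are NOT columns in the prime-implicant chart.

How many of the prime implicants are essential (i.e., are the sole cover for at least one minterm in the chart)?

[col 0] 0000*, 0100*, 0111*, 1011*, 1100*, 1110*, 1111*
[col 1] -100, -111, 0-00, 1-11, 11-0, 111-
Prime implicants: -100, -111, 0-00, 1-11, 11-0, 111-
PI chart (minterm → PIs covering it):
  0 | 0-00  (sole → essential)
  4 | -100,0-00
  7 | -111  (sole → essential)
  12 | -100,11-0
  14 | 11-0,111-
  15 | -111,1-11,111-
Essential prime implicants: -111, 0-00

2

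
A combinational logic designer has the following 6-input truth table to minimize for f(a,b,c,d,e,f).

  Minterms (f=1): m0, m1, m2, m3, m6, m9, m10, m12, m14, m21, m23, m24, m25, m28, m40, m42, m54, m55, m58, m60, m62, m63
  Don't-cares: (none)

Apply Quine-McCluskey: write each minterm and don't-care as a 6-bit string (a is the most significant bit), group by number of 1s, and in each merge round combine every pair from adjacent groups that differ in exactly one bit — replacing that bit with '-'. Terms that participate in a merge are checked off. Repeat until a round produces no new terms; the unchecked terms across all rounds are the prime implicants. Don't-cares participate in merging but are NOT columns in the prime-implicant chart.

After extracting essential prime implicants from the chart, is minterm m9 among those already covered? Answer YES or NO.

NO

size-2^0 implicants → 000000(✓)  000001(✓)  000010(✓)  000011(✓)  000110(✓)  001001(✓)  001010(✓)  001100(✓)  001110(✓)  010101(✓)  010111(✓)  011000(✓)  011001(✓)  011100(✓)  101000(✓)  101010(✓)  110110(✓)  110111(✓)  111010(✓)  111100(✓)  111110(✓)  111111(✓)
size-2^1 implicants → -01010  -10111  -11100  0-1001  0-1100  00-001  00-010(✓)  00-110(✓)  000-10(✓)  0000-0(✓)  0000-1(✓)  00000-(✓)  00001-(✓)  001-10(✓)  0011-0  0101-1  011-00  01100-  1-1010  1010-0  11-110(✓)  11-111(✓)  11011-(✓)  111-10  1111-0  11111-(✓)
size-2^2 implicants → 00--10  0000--  11-11-
Unchecked terms (primes): -01010, -10111, -11100, 0-1001, 0-1100, 00--10, 00-001, 0000--, 0011-0, 0101-1, 011-00, 01100-, 1-1010, 1010-0, 11-11-, 111-10, 1111-0
Minterm coverage:
  m0 ⊆ 0000-- [E]
  m1 ⊆ 00-001,0000--
  m2 ⊆ 00--10,0000--
  m3 ⊆ 0000-- [E]
  m6 ⊆ 00--10 [E]
  m9 ⊆ 0-1001,00-001
  m10 ⊆ -01010,00--10
  m12 ⊆ 0-1100,0011-0
  m14 ⊆ 00--10,0011-0
  m21 ⊆ 0101-1 [E]
  m23 ⊆ -10111,0101-1
  m24 ⊆ 011-00,01100-
  m25 ⊆ 0-1001,01100-
  m28 ⊆ -11100,0-1100,011-00
  m40 ⊆ 1010-0 [E]
  m42 ⊆ -01010,1-1010,1010-0
  m54 ⊆ 11-11- [E]
  m55 ⊆ -10111,11-11-
  m58 ⊆ 1-1010,111-10
  m60 ⊆ -11100,1111-0
  m62 ⊆ 11-11-,111-10,1111-0
  m63 ⊆ 11-11- [E]
E = {00--10, 0000--, 0101-1, 1010-0, 11-11-}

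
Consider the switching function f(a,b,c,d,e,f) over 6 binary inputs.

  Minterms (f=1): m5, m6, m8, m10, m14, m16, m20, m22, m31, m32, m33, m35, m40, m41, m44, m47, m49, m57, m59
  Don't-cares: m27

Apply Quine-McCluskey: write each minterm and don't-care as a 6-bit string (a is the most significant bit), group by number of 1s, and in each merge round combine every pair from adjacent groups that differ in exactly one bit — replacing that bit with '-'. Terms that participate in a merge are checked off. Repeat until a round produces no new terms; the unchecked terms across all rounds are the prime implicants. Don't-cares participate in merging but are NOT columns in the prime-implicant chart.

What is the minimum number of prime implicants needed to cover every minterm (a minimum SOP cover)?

12

[col 0] 000101, 000110*, 001000*, 001010*, 001110*, 010000*, 010100*, 010110*, 011011*, 011111*, 100000*, 100001*, 100011*, 101000*, 101001*, 101100*, 101111, 110001*, 111001*, 111011*
[col 1] -01000, -11011, 0-0110, 00-110, 001-10, 0010-0, 010-00, 0101-0, 011-11, 1-0001*, 1-1001*, 10-000*, 10-001*, 1000-1, 10000-*, 101-00, 10100-*, 11-001*, 1110-1
[col 2] 1--001, 10-00-
Prime implicants: -01000, -11011, 0-0110, 00-110, 000101, 001-10, 0010-0, 010-00, 0101-0, 011-11, 1--001, 10-00-, 1000-1, 101-00, 101111, 1110-1
PI chart (minterm → PIs covering it):
  5 | 000101  (sole → essential)
  6 | 0-0110,00-110
  8 | -01000,0010-0
  10 | 001-10,0010-0
  14 | 00-110,001-10
  16 | 010-00  (sole → essential)
  20 | 010-00,0101-0
  22 | 0-0110,0101-0
  31 | 011-11  (sole → essential)
  32 | 10-00-  (sole → essential)
  33 | 1--001,10-00-,1000-1
  35 | 1000-1  (sole → essential)
  40 | -01000,10-00-,101-00
  41 | 1--001,10-00-
  44 | 101-00  (sole → essential)
  47 | 101111  (sole → essential)
  49 | 1--001  (sole → essential)
  57 | 1--001,1110-1
  59 | -11011,1110-1
Essential prime implicants: 000101, 010-00, 011-11, 1--001, 10-00-, 1000-1, 101-00, 101111
Petrick residual → -01000, -11011, 0-0110, 001-10
Minimum SOP uses 12 PIs: b'cd'e'f' + bcd'ef + a'c'def' + a'b'c'de'f + a'b'cef' + a'bc'e'f' + a'bcef + ad'e'f + ab'd'e' + ab'c'd'f + ab'ce'f' + ab'cdef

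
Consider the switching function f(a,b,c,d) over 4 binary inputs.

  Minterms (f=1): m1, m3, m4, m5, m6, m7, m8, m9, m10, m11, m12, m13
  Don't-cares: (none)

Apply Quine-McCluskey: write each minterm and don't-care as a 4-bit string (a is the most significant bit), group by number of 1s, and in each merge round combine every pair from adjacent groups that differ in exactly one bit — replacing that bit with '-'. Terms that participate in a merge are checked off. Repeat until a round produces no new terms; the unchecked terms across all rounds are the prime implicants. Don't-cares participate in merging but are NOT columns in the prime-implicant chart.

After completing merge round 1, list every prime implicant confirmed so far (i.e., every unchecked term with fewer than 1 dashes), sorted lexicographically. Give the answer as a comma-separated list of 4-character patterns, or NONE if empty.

NONE

[col 0] 0001*, 0011*, 0100*, 0101*, 0110*, 0111*, 1000*, 1001*, 1010*, 1011*, 1100*, 1101*
[col 1] -001*, -011*, -100*, -101*, 0-01*, 0-11*, 00-1*, 01-0*, 01-1*, 010-*, 011-*, 1-00*, 1-01*, 10-0*, 10-1*, 100-*, 101-*, 110-*
[col 2] --01, -0-1, -10-, 0--1, 01--, 1-0-, 10--
Prime implicants: --01, -0-1, -10-, 0--1, 01--, 1-0-, 10--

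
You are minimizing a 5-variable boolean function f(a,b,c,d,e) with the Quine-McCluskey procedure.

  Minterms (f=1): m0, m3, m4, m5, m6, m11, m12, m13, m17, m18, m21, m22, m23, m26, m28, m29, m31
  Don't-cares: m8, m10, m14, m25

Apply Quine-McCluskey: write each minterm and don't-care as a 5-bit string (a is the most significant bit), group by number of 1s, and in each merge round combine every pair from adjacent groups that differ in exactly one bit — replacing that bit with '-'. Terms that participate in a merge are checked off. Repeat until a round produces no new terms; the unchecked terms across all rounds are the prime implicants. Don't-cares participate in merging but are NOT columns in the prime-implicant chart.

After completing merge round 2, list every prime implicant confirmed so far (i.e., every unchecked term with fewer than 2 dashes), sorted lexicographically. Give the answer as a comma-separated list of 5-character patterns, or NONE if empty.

-0110, -1010, 0-011, 0101-, 1-010, 10-10, 1011-

Round 0: 00000✓ 00011✓ 00100✓ 00101✓ 00110✓ 01000✓ 01010✓ 01011✓ 01100✓ 01101✓ 01110✓ 10001✓ 10010✓ 10101✓ 10110✓ 10111✓ 11001✓ 11010✓ 11100✓ 11101✓ 11111✓
Round 1: -0101✓ -0110 -1010 -1100✓ -1101✓ 0-000✓ 0-011 0-100✓ 0-101✓ 0-110✓ 00-00✓ 001-0✓ 0010-✓ 01-00✓ 01-10✓ 010-0✓ 0101- 011-0✓ 0110-✓ 1-001✓ 1-010 1-101✓ 1-111✓ 10-01✓ 10-10 101-1✓ 1011- 11-01✓ 111-1✓ 1110-✓
Round 2: --101 -110- 0--00 0-1-0 0-10- 01--0 1--01 1-1-1
PIs = {--101, -0110, -1010, -110-, 0--00, 0-011, 0-1-0, 0-10-, 01--0, 0101-, 1--01, 1-010, 1-1-1, 10-10, 1011-}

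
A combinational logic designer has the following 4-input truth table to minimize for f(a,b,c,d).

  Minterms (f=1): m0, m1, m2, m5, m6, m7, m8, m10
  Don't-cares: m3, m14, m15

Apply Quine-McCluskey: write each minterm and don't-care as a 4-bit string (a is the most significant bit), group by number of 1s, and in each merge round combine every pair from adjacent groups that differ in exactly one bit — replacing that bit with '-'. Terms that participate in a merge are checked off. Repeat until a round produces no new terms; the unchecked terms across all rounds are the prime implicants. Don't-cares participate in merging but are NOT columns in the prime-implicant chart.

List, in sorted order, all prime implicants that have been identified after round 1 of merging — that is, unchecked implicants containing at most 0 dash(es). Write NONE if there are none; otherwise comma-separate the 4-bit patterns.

size-2^0 implicants → 0000(✓)  0001(✓)  0010(✓)  0011(✓)  0101(✓)  0110(✓)  0111(✓)  1000(✓)  1010(✓)  1110(✓)  1111(✓)
size-2^1 implicants → -000(✓)  -010(✓)  -110(✓)  -111(✓)  0-01(✓)  0-10(✓)  0-11(✓)  00-0(✓)  00-1(✓)  000-(✓)  001-(✓)  01-1(✓)  011-(✓)  1-10(✓)  10-0(✓)  111-(✓)
size-2^2 implicants → --10  -0-0  -11-  0--1  0-1-  00--
Unchecked terms (primes): --10, -0-0, -11-, 0--1, 0-1-, 00--

NONE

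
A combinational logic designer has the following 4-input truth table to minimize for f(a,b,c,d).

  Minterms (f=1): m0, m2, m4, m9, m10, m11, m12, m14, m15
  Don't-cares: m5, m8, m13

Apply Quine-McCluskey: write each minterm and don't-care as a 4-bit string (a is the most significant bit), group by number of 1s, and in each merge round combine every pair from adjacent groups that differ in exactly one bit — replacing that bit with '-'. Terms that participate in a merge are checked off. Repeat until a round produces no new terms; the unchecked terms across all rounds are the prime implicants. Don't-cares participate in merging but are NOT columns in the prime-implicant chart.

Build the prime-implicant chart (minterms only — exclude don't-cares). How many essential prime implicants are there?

2

size-2^0 implicants → 0000(✓)  0010(✓)  0100(✓)  0101(✓)  1000(✓)  1001(✓)  1010(✓)  1011(✓)  1100(✓)  1101(✓)  1110(✓)  1111(✓)
size-2^1 implicants → -000(✓)  -010(✓)  -100(✓)  -101(✓)  0-00(✓)  00-0(✓)  010-(✓)  1-00(✓)  1-01(✓)  1-10(✓)  1-11(✓)  10-0(✓)  10-1(✓)  100-(✓)  101-(✓)  11-0(✓)  11-1(✓)  110-(✓)  111-(✓)
size-2^2 implicants → --00  -0-0  -10-  1--0(✓)  1--1(✓)  1-0-(✓)  1-1-(✓)  10--(✓)  11--(✓)
size-2^3 implicants → 1---
Unchecked terms (primes): --00, -0-0, -10-, 1---
Minterm coverage:
  m0 ⊆ --00,-0-0
  m2 ⊆ -0-0 [E]
  m4 ⊆ --00,-10-
  m9 ⊆ 1--- [E]
  m10 ⊆ -0-0,1---
  m11 ⊆ 1--- [E]
  m12 ⊆ --00,-10-,1---
  m14 ⊆ 1--- [E]
  m15 ⊆ 1--- [E]
E = {-0-0, 1---}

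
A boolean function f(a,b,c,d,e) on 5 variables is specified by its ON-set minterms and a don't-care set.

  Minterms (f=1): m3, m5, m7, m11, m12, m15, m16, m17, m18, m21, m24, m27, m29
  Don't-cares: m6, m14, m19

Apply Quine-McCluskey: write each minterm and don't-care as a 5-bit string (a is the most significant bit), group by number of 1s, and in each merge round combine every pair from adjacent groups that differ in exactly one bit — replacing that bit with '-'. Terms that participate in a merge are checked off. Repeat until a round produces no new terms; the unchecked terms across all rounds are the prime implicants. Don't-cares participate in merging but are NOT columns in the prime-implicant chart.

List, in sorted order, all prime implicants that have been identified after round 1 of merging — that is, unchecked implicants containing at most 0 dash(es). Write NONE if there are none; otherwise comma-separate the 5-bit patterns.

size-2^0 implicants → 00011(✓)  00101(✓)  00110(✓)  00111(✓)  01011(✓)  01100(✓)  01110(✓)  01111(✓)  10000(✓)  10001(✓)  10010(✓)  10011(✓)  10101(✓)  11000(✓)  11011(✓)  11101(✓)
size-2^1 implicants → -0011(✓)  -0101  -1011(✓)  0-011(✓)  0-110(✓)  0-111(✓)  00-11(✓)  001-1  0011-(✓)  01-11(✓)  011-0  0111-(✓)  1-000  1-011(✓)  1-101  10-01  100-0(✓)  100-1(✓)  1000-(✓)  1001-(✓)
size-2^2 implicants → --011  0--11  0-11-  100--
Unchecked terms (primes): --011, -0101, 0--11, 0-11-, 001-1, 011-0, 1-000, 1-101, 10-01, 100--

NONE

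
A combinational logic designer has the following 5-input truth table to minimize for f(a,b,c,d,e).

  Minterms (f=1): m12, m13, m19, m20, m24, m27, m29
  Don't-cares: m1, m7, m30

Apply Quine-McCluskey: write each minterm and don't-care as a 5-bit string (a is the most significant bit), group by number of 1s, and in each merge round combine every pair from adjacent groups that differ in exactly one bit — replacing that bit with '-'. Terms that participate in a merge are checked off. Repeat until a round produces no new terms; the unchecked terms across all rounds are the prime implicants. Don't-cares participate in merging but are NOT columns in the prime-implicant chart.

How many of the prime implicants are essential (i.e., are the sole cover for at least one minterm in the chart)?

5

size-2^0 implicants → 00001  00111  01100(✓)  01101(✓)  10011(✓)  10100  11000  11011(✓)  11101(✓)  11110
size-2^1 implicants → -1101  0110-  1-011
Unchecked terms (primes): -1101, 00001, 00111, 0110-, 1-011, 10100, 11000, 11110
Minterm coverage:
  m12 ⊆ 0110- [E]
  m13 ⊆ -1101,0110-
  m19 ⊆ 1-011 [E]
  m20 ⊆ 10100 [E]
  m24 ⊆ 11000 [E]
  m27 ⊆ 1-011 [E]
  m29 ⊆ -1101 [E]
E = {-1101, 0110-, 1-011, 10100, 11000}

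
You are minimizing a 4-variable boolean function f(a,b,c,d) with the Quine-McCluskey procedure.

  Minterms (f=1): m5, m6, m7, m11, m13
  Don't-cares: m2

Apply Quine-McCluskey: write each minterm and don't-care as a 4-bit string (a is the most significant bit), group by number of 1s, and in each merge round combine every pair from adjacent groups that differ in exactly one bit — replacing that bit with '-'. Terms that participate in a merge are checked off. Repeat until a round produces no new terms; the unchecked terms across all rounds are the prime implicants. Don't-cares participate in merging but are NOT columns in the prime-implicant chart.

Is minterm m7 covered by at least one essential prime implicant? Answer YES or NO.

size-2^0 implicants → 0010(✓)  0101(✓)  0110(✓)  0111(✓)  1011  1101(✓)
size-2^1 implicants → -101  0-10  01-1  011-
Unchecked terms (primes): -101, 0-10, 01-1, 011-, 1011
Minterm coverage:
  m5 ⊆ -101,01-1
  m6 ⊆ 0-10,011-
  m7 ⊆ 01-1,011-
  m11 ⊆ 1011 [E]
  m13 ⊆ -101 [E]
E = {-101, 1011}

NO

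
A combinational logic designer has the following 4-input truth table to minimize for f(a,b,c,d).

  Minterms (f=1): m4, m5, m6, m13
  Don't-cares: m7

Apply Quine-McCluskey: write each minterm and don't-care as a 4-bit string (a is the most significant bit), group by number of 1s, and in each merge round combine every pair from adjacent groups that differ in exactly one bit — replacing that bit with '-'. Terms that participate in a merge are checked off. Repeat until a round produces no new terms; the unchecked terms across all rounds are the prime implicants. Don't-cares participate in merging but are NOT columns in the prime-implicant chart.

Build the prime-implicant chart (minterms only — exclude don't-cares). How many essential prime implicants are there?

2

[col 0] 0100*, 0101*, 0110*, 0111*, 1101*
[col 1] -101, 01-0*, 01-1*, 010-*, 011-*
[col 2] 01--
Prime implicants: -101, 01--
PI chart (minterm → PIs covering it):
  4 | 01--  (sole → essential)
  5 | -101,01--
  6 | 01--  (sole → essential)
  13 | -101  (sole → essential)
Essential prime implicants: -101, 01--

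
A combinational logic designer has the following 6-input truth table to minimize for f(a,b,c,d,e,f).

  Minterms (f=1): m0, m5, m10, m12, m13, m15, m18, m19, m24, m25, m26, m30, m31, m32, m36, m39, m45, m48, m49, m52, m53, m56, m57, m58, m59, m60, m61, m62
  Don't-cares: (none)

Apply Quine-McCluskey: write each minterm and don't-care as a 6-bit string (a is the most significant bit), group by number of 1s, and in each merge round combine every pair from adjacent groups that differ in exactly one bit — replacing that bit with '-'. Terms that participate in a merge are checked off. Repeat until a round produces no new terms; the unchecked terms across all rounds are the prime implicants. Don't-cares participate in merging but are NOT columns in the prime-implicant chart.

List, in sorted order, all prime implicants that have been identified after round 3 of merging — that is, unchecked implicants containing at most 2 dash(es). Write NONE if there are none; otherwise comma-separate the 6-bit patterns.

Round 0: 000000✓ 000101✓ 001010✓ 001100✓ 001101✓ 001111✓ 010010✓ 010011✓ 011000✓ 011001✓ 011010✓ 011110✓ 011111✓ 100000✓ 100100✓ 100111 101101✓ 110000✓ 110001✓ 110100✓ 110101✓ 111000✓ 111001✓ 111010✓ 111011✓ 111100✓ 111101✓ 111110✓
Round 1: -00000 -01101 -11000✓ -11001✓ -11010✓ -11110✓ 0-1010 0-1111 00-101 0011-1 00110- 01-010 01001- 011-10✓ 0110-0✓ 01100-✓ 01111- 1-0000✓ 1-0100✓ 1-1101 100-00✓ 11-000✓ 11-001✓ 11-100✓ 11-101✓ 110-00✓ 110-01✓ 11000-✓ 11010-✓ 111-00✓ 111-01✓ 111-10✓ 1110-0✓ 1110-1✓ 11100-✓ 11101-✓ 1111-0✓ 11110-✓
Round 2: -11-10 -110-0 -1100- 1-0-00 11--00✓ 11--01✓ 11-00-✓ 11-10-✓ 110-0-✓ 111--0 111-0-✓ 1110--
Round 3: 11--0-
PIs = {-00000, -01101, -11-10, -110-0, -1100-, 0-1010, 0-1111, 00-101, 0011-1, 00110-, 01-010, 01001-, 01111-, 1-0-00, 1-1101, 100111, 11--0-, 111--0, 1110--}

-00000, -01101, -11-10, -110-0, -1100-, 0-1010, 0-1111, 00-101, 0011-1, 00110-, 01-010, 01001-, 01111-, 1-0-00, 1-1101, 100111, 111--0, 1110--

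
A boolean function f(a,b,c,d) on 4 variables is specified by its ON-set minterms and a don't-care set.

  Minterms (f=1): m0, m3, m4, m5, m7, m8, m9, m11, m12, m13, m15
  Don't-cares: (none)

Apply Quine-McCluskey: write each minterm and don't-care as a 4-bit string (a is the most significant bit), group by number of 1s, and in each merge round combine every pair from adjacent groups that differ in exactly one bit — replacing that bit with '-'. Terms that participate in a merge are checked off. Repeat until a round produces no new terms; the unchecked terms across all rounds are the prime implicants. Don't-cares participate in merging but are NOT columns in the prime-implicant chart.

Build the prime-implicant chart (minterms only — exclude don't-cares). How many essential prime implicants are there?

2

size-2^0 implicants → 0000(✓)  0011(✓)  0100(✓)  0101(✓)  0111(✓)  1000(✓)  1001(✓)  1011(✓)  1100(✓)  1101(✓)  1111(✓)
size-2^1 implicants → -000(✓)  -011(✓)  -100(✓)  -101(✓)  -111(✓)  0-00(✓)  0-11(✓)  01-1(✓)  010-(✓)  1-00(✓)  1-01(✓)  1-11(✓)  10-1(✓)  100-(✓)  11-1(✓)  110-(✓)
size-2^2 implicants → --00  --11  -1-1  -10-  1--1  1-0-
Unchecked terms (primes): --00, --11, -1-1, -10-, 1--1, 1-0-
Minterm coverage:
  m0 ⊆ --00 [E]
  m3 ⊆ --11 [E]
  m4 ⊆ --00,-10-
  m5 ⊆ -1-1,-10-
  m7 ⊆ --11,-1-1
  m8 ⊆ --00,1-0-
  m9 ⊆ 1--1,1-0-
  m11 ⊆ --11,1--1
  m12 ⊆ --00,-10-,1-0-
  m13 ⊆ -1-1,-10-,1--1,1-0-
  m15 ⊆ --11,-1-1,1--1
E = {--00, --11}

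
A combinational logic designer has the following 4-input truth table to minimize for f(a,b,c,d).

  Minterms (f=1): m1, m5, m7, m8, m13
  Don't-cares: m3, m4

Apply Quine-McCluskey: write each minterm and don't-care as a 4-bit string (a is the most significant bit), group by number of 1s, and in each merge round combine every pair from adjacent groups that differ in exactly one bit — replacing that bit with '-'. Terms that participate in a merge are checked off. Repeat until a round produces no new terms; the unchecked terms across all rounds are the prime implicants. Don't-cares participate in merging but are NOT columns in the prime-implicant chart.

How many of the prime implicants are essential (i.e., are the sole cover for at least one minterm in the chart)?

size-2^0 implicants → 0001(✓)  0011(✓)  0100(✓)  0101(✓)  0111(✓)  1000  1101(✓)
size-2^1 implicants → -101  0-01(✓)  0-11(✓)  00-1(✓)  01-1(✓)  010-
size-2^2 implicants → 0--1
Unchecked terms (primes): -101, 0--1, 010-, 1000
Minterm coverage:
  m1 ⊆ 0--1 [E]
  m5 ⊆ -101,0--1,010-
  m7 ⊆ 0--1 [E]
  m8 ⊆ 1000 [E]
  m13 ⊆ -101 [E]
E = {-101, 0--1, 1000}

3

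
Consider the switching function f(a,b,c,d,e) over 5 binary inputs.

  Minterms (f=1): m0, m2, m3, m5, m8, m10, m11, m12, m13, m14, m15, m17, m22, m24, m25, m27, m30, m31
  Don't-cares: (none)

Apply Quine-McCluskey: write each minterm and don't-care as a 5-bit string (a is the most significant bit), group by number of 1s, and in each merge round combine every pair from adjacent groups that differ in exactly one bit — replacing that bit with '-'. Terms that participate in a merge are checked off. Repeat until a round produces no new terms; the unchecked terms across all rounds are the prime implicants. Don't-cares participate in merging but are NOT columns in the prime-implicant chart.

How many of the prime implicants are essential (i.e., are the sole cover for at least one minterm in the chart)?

5

[col 0] 00000*, 00010*, 00011*, 00101*, 01000*, 01010*, 01011*, 01100*, 01101*, 01110*, 01111*, 10001*, 10110*, 11000*, 11001*, 11011*, 11110*, 11111*
[col 1] -1000, -1011*, -1110*, -1111*, 0-000*, 0-010*, 0-011*, 0-101, 000-0*, 0001-*, 01-00*, 01-10*, 01-11*, 010-0*, 0101-*, 011-0*, 011-1*, 0110-*, 0111-*, 1-001, 1-110, 11-11*, 110-1, 1100-, 1111-*
[col 2] -1-11, -111-, 0-0-0, 0-01-, 01--0, 01-1-, 011--
Prime implicants: -1-11, -1000, -111-, 0-0-0, 0-01-, 0-101, 01--0, 01-1-, 011--, 1-001, 1-110, 110-1, 1100-
PI chart (minterm → PIs covering it):
  0 | 0-0-0  (sole → essential)
  2 | 0-0-0,0-01-
  3 | 0-01-  (sole → essential)
  5 | 0-101  (sole → essential)
  8 | -1000,0-0-0,01--0
  10 | 0-0-0,0-01-,01--0,01-1-
  11 | -1-11,0-01-,01-1-
  12 | 01--0,011--
  13 | 0-101,011--
  14 | -111-,01--0,01-1-,011--
  15 | -1-11,-111-,01-1-,011--
  17 | 1-001  (sole → essential)
  22 | 1-110  (sole → essential)
  24 | -1000,1100-
  25 | 1-001,110-1,1100-
  27 | -1-11,110-1
  30 | -111-,1-110
  31 | -1-11,-111-
Essential prime implicants: 0-0-0, 0-01-, 0-101, 1-001, 1-110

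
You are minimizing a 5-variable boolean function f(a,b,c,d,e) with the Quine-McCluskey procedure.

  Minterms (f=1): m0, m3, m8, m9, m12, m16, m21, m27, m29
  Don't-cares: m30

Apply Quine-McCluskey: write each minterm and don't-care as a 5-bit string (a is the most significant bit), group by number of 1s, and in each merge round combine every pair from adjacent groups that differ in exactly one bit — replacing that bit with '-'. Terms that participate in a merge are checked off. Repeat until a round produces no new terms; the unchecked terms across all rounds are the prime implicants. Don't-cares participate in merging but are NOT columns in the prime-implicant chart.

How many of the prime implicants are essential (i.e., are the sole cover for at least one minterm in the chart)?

Round 0: 00000✓ 00011 01000✓ 01001✓ 01100✓ 10000✓ 10101✓ 11011 11101✓ 11110
Round 1: -0000 0-000 01-00 0100- 1-101
PIs = {-0000, 0-000, 00011, 01-00, 0100-, 1-101, 11011, 11110}
Coverage chart:
  m0: -0000,0-000
  m3: 00011 ←essential
  m8: 0-000,01-00,0100-
  m9: 0100- ←essential
  m12: 01-00 ←essential
  m16: -0000 ←essential
  m21: 1-101 ←essential
  m27: 11011 ←essential
  m29: 1-101 ←essential
Essential: -0000, 00011, 01-00, 0100-, 1-101, 11011

6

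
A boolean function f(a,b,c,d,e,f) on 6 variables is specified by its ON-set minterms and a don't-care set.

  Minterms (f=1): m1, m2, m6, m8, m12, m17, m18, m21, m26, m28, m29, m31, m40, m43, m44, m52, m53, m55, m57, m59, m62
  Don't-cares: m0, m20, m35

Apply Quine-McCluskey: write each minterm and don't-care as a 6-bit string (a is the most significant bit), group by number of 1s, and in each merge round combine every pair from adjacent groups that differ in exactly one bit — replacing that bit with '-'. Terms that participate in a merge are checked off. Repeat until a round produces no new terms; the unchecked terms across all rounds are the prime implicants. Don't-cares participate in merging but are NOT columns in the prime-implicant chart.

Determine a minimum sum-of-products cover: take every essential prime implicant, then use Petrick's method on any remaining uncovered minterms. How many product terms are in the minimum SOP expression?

size-2^0 implicants → 000000(✓)  000001(✓)  000010(✓)  000110(✓)  001000(✓)  001100(✓)  010001(✓)  010010(✓)  010100(✓)  010101(✓)  011010(✓)  011100(✓)  011101(✓)  011111(✓)  100011(✓)  101000(✓)  101011(✓)  101100(✓)  110100(✓)  110101(✓)  110111(✓)  111001(✓)  111011(✓)  111110
size-2^1 implicants → -01000(✓)  -01100(✓)  -10100(✓)  -10101(✓)  0-0001  0-0010  0-1100  00-000  000-10  0000-0  00000-  001-00(✓)  01-010  01-100(✓)  01-101(✓)  010-01  01010-(✓)  0111-1  01110-(✓)  1-1011  10-011  101-00(✓)  1101-1  11010-(✓)  1110-1
size-2^2 implicants → -01-00  -1010-  01-10-
Unchecked terms (primes): -01-00, -1010-, 0-0001, 0-0010, 0-1100, 00-000, 000-10, 0000-0, 00000-, 01-010, 01-10-, 010-01, 0111-1, 1-1011, 10-011, 1101-1, 1110-1, 111110
Minterm coverage:
  m1 ⊆ 0-0001,00000-
  m2 ⊆ 0-0010,000-10,0000-0
  m6 ⊆ 000-10 [E]
  m8 ⊆ -01-00,00-000
  m12 ⊆ -01-00,0-1100
  m17 ⊆ 0-0001,010-01
  m18 ⊆ 0-0010,01-010
  m21 ⊆ -1010-,01-10-,010-01
  m26 ⊆ 01-010 [E]
  m28 ⊆ 0-1100,01-10-
  m29 ⊆ 01-10-,0111-1
  m31 ⊆ 0111-1 [E]
  m40 ⊆ -01-00 [E]
  m43 ⊆ 1-1011,10-011
  m44 ⊆ -01-00 [E]
  m52 ⊆ -1010- [E]
  m53 ⊆ -1010-,1101-1
  m55 ⊆ 1101-1 [E]
  m57 ⊆ 1110-1 [E]
  m59 ⊆ 1-1011,1110-1
  m62 ⊆ 111110 [E]
E = {-01-00, -1010-, 000-10, 01-010, 0111-1, 1101-1, 1110-1, 111110}
Petrick residual → 0-0001, 0-1100, 1-1011
Cover = b'ce'f' + bc'de' + a'c'd'e'f + a'cde'f' + a'b'c'ef' + a'bd'ef' + a'bcdf + acd'ef + abc'df + abcd'f + abcdef'  |cover|=11

11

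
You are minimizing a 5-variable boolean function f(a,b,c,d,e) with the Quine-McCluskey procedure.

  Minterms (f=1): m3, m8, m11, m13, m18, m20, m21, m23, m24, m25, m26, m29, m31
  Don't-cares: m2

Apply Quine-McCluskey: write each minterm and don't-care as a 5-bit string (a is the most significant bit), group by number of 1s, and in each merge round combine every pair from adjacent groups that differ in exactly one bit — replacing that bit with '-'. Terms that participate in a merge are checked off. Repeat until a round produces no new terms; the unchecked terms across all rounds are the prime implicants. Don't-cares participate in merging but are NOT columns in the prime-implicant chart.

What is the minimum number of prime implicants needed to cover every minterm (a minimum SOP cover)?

7

[col 0] 00010*, 00011*, 01000*, 01011*, 01101*, 10010*, 10100*, 10101*, 10111*, 11000*, 11001*, 11010*, 11101*, 11111*
[col 1] -0010, -1000, -1101, 0-011, 0001-, 1-010, 1-101*, 1-111*, 101-1*, 1010-, 11-01, 110-0, 1100-, 111-1*
[col 2] 1-1-1
Prime implicants: -0010, -1000, -1101, 0-011, 0001-, 1-010, 1-1-1, 1010-, 11-01, 110-0, 1100-
PI chart (minterm → PIs covering it):
  3 | 0-011,0001-
  8 | -1000  (sole → essential)
  11 | 0-011  (sole → essential)
  13 | -1101  (sole → essential)
  18 | -0010,1-010
  20 | 1010-  (sole → essential)
  21 | 1-1-1,1010-
  23 | 1-1-1  (sole → essential)
  24 | -1000,110-0,1100-
  25 | 11-01,1100-
  26 | 1-010,110-0
  29 | -1101,1-1-1,11-01
  31 | 1-1-1  (sole → essential)
Essential prime implicants: -1000, -1101, 0-011, 1-1-1, 1010-
Petrick residual → 1-010, 11-01
Minimum SOP uses 7 PIs: bc'd'e' + bcd'e + a'c'de + ac'de' + ace + ab'cd' + abd'e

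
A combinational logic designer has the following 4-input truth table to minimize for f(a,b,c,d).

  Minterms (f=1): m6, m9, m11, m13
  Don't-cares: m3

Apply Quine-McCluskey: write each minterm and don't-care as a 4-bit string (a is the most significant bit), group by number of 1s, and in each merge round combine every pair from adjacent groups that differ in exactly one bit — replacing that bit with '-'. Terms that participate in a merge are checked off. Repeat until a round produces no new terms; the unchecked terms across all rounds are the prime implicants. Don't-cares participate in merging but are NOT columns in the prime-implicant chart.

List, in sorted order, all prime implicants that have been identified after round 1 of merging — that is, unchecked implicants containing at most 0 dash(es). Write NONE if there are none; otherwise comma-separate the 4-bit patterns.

Round 0: 0011✓ 0110 1001✓ 1011✓ 1101✓
Round 1: -011 1-01 10-1
PIs = {-011, 0110, 1-01, 10-1}

0110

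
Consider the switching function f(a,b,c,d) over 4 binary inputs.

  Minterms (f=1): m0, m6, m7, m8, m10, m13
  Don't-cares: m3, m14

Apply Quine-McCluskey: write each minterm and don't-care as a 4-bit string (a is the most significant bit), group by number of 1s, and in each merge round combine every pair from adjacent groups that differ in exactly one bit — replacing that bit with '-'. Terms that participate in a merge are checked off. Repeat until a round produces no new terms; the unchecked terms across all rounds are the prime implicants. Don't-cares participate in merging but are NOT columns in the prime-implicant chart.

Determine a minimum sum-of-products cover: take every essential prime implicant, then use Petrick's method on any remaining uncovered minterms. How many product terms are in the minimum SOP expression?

4

size-2^0 implicants → 0000(✓)  0011(✓)  0110(✓)  0111(✓)  1000(✓)  1010(✓)  1101  1110(✓)
size-2^1 implicants → -000  -110  0-11  011-  1-10  10-0
Unchecked terms (primes): -000, -110, 0-11, 011-, 1-10, 10-0, 1101
Minterm coverage:
  m0 ⊆ -000 [E]
  m6 ⊆ -110,011-
  m7 ⊆ 0-11,011-
  m8 ⊆ -000,10-0
  m10 ⊆ 1-10,10-0
  m13 ⊆ 1101 [E]
E = {-000, 1101}
Petrick residual → 011-, 1-10
Cover = b'c'd' + a'bc + acd' + abc'd  |cover|=4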